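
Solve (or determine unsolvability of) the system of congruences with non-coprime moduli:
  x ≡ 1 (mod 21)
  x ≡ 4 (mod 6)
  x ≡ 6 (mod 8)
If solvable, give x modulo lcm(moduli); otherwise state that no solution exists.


Moduli 21, 6, 8 are not pairwise coprime, so CRT works modulo lcm(m_i) when all pairwise compatibility conditions hold.
Pairwise compatibility: gcd(m_i, m_j) must divide a_i - a_j for every pair.
Merge one congruence at a time:
  Start: x ≡ 1 (mod 21).
  Combine with x ≡ 4 (mod 6): gcd(21, 6) = 3; 4 - 1 = 3, which IS divisible by 3, so compatible.
    Write x = 1 + 21·t and substitute into x ≡ 4 (mod 6): 21·t ≡ 4 − 1 = 3 (mod 6).
    Divide the congruence (and modulus) by g = 3: 7·t ≡ 1 (mod 2).
    Reduce coefficients mod 2: 1·t ≡ 1 (mod 2).
    So t ≡ 1 (mod 2).
    Then x = 1 + 21·1 = 22, valid modulo lcm(21, 6) = 42: x ≡ 22 (mod 42).
  Combine with x ≡ 6 (mod 8): gcd(42, 8) = 2; 6 - 22 = -16, which IS divisible by 2, so compatible.
    Write x = 22 + 42·t and substitute into x ≡ 6 (mod 8): 42·t ≡ 6 − 22 = -16 (mod 8).
    Divide the congruence (and modulus) by g = 2: 21·t ≡ -8 (mod 4).
    Reduce coefficients mod 4: 1·t ≡ 0 (mod 4).
    So t ≡ 0 (mod 4).
    Then x = 22 + 42·0 = 22, valid modulo lcm(42, 8) = 168: x ≡ 22 (mod 168).
Verify: 22 mod 21 = 1, 22 mod 6 = 4, 22 mod 8 = 6.

x ≡ 22 (mod 168).


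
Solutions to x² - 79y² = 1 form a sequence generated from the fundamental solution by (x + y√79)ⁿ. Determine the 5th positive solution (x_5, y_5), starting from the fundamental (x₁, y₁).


Step 1: Find the fundamental solution (x₁, y₁) of x² - 79y² = 1.
  Expand √79 as a continued fraction. a₀ = ⌊√79⌋ = 8; iterate m_{k+1} = d_k·a_k − m_k, d_{k+1} = (79 − m_{k+1}²)/d_k, a_{k+1} = ⌊(a₀ + m_{k+1})/d_{k+1}⌋ (starting m₀ = 0, d₀ = 1), with convergents p_k = a_k·p_{k-1} + p_{k-2}, q_k = a_k·q_{k-1} + q_{k-2} (p₋₁ = 1, q₋₁ = 0):
  k = 0: a₀ = 8; p₀/q₀ = 8/1; p₀² − 79·q₀² = 64 − 79 = -15.
  k = 1: m = 8, d = 15, a = ⌊(8 + 8)/15⌋ = 1; p/q = (1·8 + 1)/(1·1 + 0) = 9/1; p² − 79·q² = 81 − 79 = 2.
  k = 2: m = 7, d = 2, a = ⌊(8 + 7)/2⌋ = 7; p/q = (7·9 + 8)/(7·1 + 1) = 71/8; p² − 79·q² = 5041 − 5056 = -15.
  k = 3: m = 7, d = 15, a = ⌊(8 + 7)/15⌋ = 1; p/q = (1·71 + 9)/(1·8 + 1) = 80/9; p² − 79·q² = 6400 − 6399 = 1.
  The first convergent with p² − 79·q² = 1 gives the fundamental solution (x₁, y₁) = (80, 9).
Step 2: Apply the recurrence (x_{n+1}, y_{n+1}) = (x₁x_n + 79y₁y_n, x₁y_n + y₁x_n) repeatedly.
  From (x_1, y_1) = (80, 9): x_2 = 80·80 + 79·9·9 = 12799; y_2 = 80·9 + 9·80 = 1440.
  From (x_2, y_2) = (12799, 1440): x_3 = 80·12799 + 79·9·1440 = 2047760; y_3 = 80·1440 + 9·12799 = 230391.
  From (x_3, y_3) = (2047760, 230391): x_4 = 80·2047760 + 79·9·230391 = 327628801; y_4 = 80·230391 + 9·2047760 = 36861120.
  From (x_4, y_4) = (327628801, 36861120): x_5 = 80·327628801 + 79·9·36861120 = 52418560400; y_5 = 80·36861120 + 9·327628801 = 5897548809.
Step 3: Verify x_5² - 79·y_5² = 2747705474408448160000 - 2747705474408448159999 = 1 (should be 1). ✓

(x_1, y_1) = (80, 9); (x_5, y_5) = (52418560400, 5897548809).


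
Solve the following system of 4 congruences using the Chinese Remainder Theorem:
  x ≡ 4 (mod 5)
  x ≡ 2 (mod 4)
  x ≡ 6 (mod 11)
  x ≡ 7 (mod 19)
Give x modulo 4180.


Product of moduli M = 5 · 4 · 11 · 19 = 4180.
Merge one congruence at a time:
  Start: x ≡ 4 (mod 5).
  Combine with x ≡ 2 (mod 4); new modulus lcm = 20.
    Write x = 4 + 5·t and substitute into x ≡ 2 (mod 4): 5·t ≡ 2 − 4 = -2 (mod 4).
    Reduce coefficients mod 4: 1·t ≡ 2 (mod 4).
    So t ≡ 2 (mod 4).
    Then x = 4 + 5·2 = 14, valid modulo lcm(5, 4) = 20: x ≡ 14 (mod 20).
  Combine with x ≡ 6 (mod 11); new modulus lcm = 220.
    Write x = 14 + 20·t and substitute into x ≡ 6 (mod 11): 20·t ≡ 6 − 14 = -8 (mod 11).
    Reduce coefficients mod 11: 9·t ≡ 3 (mod 11).
    The inverse of 9 mod 11 is 5 (since 9·5 = 45 = 4·11 + 1), so t ≡ 5·3 = 15 ≡ 4 (mod 11).
    Then x = 14 + 20·4 = 94, valid modulo lcm(20, 11) = 220: x ≡ 94 (mod 220).
  Combine with x ≡ 7 (mod 19); new modulus lcm = 4180.
    Write x = 94 + 220·t and substitute into x ≡ 7 (mod 19): 220·t ≡ 7 − 94 = -87 (mod 19).
    Reduce coefficients mod 19: 11·t ≡ 8 (mod 19).
    The inverse of 11 mod 19 is 7 (since 11·7 = 77 = 4·19 + 1), so t ≡ 7·8 = 56 ≡ 18 (mod 19).
    Then x = 94 + 220·18 = 4054, valid modulo lcm(220, 19) = 4180: x ≡ 4054 (mod 4180).
Verify against each original: 4054 mod 5 = 4, 4054 mod 4 = 2, 4054 mod 11 = 6, 4054 mod 19 = 7.

x ≡ 4054 (mod 4180).


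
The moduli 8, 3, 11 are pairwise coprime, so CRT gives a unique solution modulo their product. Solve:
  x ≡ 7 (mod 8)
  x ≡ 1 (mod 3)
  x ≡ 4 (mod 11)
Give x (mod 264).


Moduli 8, 3, 11 are pairwise coprime; by CRT there is a unique solution modulo M = 8 · 3 · 11 = 264.
Solve pairwise, accumulating the modulus:
  Start with x ≡ 7 (mod 8).
  Combine with x ≡ 1 (mod 3): since gcd(8, 3) = 1, we get a unique residue mod 24.
    Write x = 7 + 8·t and substitute into x ≡ 1 (mod 3): 8·t ≡ 1 − 7 = -6 (mod 3).
    Reduce coefficients mod 3: 2·t ≡ 0 (mod 3).
    The inverse of 2 mod 3 is 2 (since 2·2 = 4 = 1·3 + 1), so t ≡ 2·0 = 0 ≡ 0 (mod 3).
    Then x = 7 + 8·0 = 7, valid modulo lcm(8, 3) = 24: x ≡ 7 (mod 24).
  Combine with x ≡ 4 (mod 11): since gcd(24, 11) = 1, we get a unique residue mod 264.
    Write x = 7 + 24·t and substitute into x ≡ 4 (mod 11): 24·t ≡ 4 − 7 = -3 (mod 11).
    Reduce coefficients mod 11: 2·t ≡ 8 (mod 11).
    The inverse of 2 mod 11 is 6 (since 2·6 = 12 = 1·11 + 1), so t ≡ 6·8 = 48 ≡ 4 (mod 11).
    Then x = 7 + 24·4 = 103, valid modulo lcm(24, 11) = 264: x ≡ 103 (mod 264).
Verify: 103 mod 8 = 7 ✓, 103 mod 3 = 1 ✓, 103 mod 11 = 4 ✓.

x ≡ 103 (mod 264).


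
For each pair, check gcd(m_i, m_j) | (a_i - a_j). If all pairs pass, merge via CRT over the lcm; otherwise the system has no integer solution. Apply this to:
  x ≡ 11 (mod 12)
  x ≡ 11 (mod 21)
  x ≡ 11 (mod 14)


Moduli 12, 21, 14 are not pairwise coprime, so CRT works modulo lcm(m_i) when all pairwise compatibility conditions hold.
Pairwise compatibility: gcd(m_i, m_j) must divide a_i - a_j for every pair.
Merge one congruence at a time:
  Start: x ≡ 11 (mod 12).
  Combine with x ≡ 11 (mod 21): gcd(12, 21) = 3; 11 - 11 = 0, which IS divisible by 3, so compatible.
    Write x = 11 + 12·t and substitute into x ≡ 11 (mod 21): 12·t ≡ 11 − 11 = 0 (mod 21).
    Divide the congruence (and modulus) by g = 3: 4·t ≡ 0 (mod 7).
    The inverse of 4 mod 7 is 2 (since 4·2 = 8 = 1·7 + 1), so t ≡ 2·0 = 0 ≡ 0 (mod 7).
    Then x = 11 + 12·0 = 11, valid modulo lcm(12, 21) = 84: x ≡ 11 (mod 84).
  Combine with x ≡ 11 (mod 14): gcd(84, 14) = 14; 11 - 11 = 0, which IS divisible by 14, so compatible.
    Write x = 11 + 84·t and substitute into x ≡ 11 (mod 14): 84·t ≡ 11 − 11 = 0 (mod 14).
    Divide the congruence (and modulus) by g = 14: 6·t ≡ 0 (mod 1).
    Modulo 1 every t works; take t = 0.
    Then x = 11 + 84·0 = 11, valid modulo lcm(84, 14) = 84: x ≡ 11 (mod 84).
Verify: 11 mod 12 = 11, 11 mod 21 = 11, 11 mod 14 = 11.

x ≡ 11 (mod 84).


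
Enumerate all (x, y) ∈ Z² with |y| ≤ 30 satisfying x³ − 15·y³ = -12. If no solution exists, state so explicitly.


The equation is x³ - 15y³ = -12. For fixed y, x³ = 15·y³ − 12, so a solution requires the RHS to be a perfect cube.
Strategy: iterate y from -30 to 30, compute RHS = 15·y³ − 12, and check whether it is a (positive or negative) perfect cube.
Check small values of y:
  y = 0: RHS = -12 is not a perfect cube.
  y = 1: RHS = 3 is not a perfect cube.
  y = -1: RHS = -27 = (-3)³ ⇒ x = -3 works.
  y = 2: RHS = 108 is not a perfect cube.
  y = -2: RHS = -132 is not a perfect cube.
  y = 3: RHS = 393 is not a perfect cube.
  y = -3: RHS = -417 is not a perfect cube.
Continuing the search up to |y| = 30 finds no further solutions beyond those listed.
Collected solutions: (-3, -1).

Solutions (with |y| ≤ 30): (-3, -1).


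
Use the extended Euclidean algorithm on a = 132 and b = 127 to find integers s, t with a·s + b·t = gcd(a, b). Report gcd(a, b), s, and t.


Euclidean algorithm on (132, 127) — divide until remainder is 0:
  132 = 1 · 127 + 5
  127 = 25 · 5 + 2
  5 = 2 · 2 + 1
  2 = 2 · 1 + 0
gcd(132, 127) = 1.
Track Bezout coefficients alongside the remainders: start with r₀ = 132 = a·1 + b·0 (s = 1, t = 0) and r₁ = 127 = a·0 + b·1 (s = 0, t = 1); each new remainder r_{k+1} = r_{k-1} − q_k·r_k inherits s_{k+1} = s_{k-1} − q_k·s_k, t_{k+1} = t_{k-1} − q_k·t_k, so r_k = a·s_k + b·t_k at every step:
  q = 1: r = 5, s = 1 − 1·0 = 1, t = 0 − 1·1 = -1  (check: 132·1 + 127·(-1) = 5)
  q = 25: r = 2, s = 0 − 25·1 = -25, t = 1 − 25·(-1) = 26  (check: 132·(-25) + 127·26 = 2)
  q = 2: r = 1, s = 1 − 2·(-25) = 51, t = -1 − 2·26 = -53  (check: 132·51 + 127·(-53) = 1)
The row with r = 1 (the gcd) gives the Bezout coefficients s = 51, t = -53.
Result: 132 · (51) + 127 · (-53) = 1.

gcd(132, 127) = 1; s = 51, t = -53 (check: 132·51 + 127·(-53) = 1).


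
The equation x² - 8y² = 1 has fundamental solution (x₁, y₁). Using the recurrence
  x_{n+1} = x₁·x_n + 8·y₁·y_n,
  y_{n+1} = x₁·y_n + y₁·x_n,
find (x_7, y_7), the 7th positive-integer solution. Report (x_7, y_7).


Step 1: Find the fundamental solution (x₁, y₁) of x² - 8y² = 1.
  Expand √8 as a continued fraction. a₀ = ⌊√8⌋ = 2; iterate m_{k+1} = d_k·a_k − m_k, d_{k+1} = (8 − m_{k+1}²)/d_k, a_{k+1} = ⌊(a₀ + m_{k+1})/d_{k+1}⌋ (starting m₀ = 0, d₀ = 1), with convergents p_k = a_k·p_{k-1} + p_{k-2}, q_k = a_k·q_{k-1} + q_{k-2} (p₋₁ = 1, q₋₁ = 0):
  k = 0: a₀ = 2; p₀/q₀ = 2/1; p₀² − 8·q₀² = 4 − 8 = -4.
  k = 1: m = 2, d = 4, a = ⌊(2 + 2)/4⌋ = 1; p/q = (1·2 + 1)/(1·1 + 0) = 3/1; p² − 8·q² = 9 − 8 = 1.
  The first convergent with p² − 8·q² = 1 gives the fundamental solution (x₁, y₁) = (3, 1).
Step 2: Apply the recurrence (x_{n+1}, y_{n+1}) = (x₁x_n + 8y₁y_n, x₁y_n + y₁x_n) repeatedly.
  From (x_1, y_1) = (3, 1): x_2 = 3·3 + 8·1·1 = 17; y_2 = 3·1 + 1·3 = 6.
  From (x_2, y_2) = (17, 6): x_3 = 3·17 + 8·1·6 = 99; y_3 = 3·6 + 1·17 = 35.
  From (x_3, y_3) = (99, 35): x_4 = 3·99 + 8·1·35 = 577; y_4 = 3·35 + 1·99 = 204.
  From (x_4, y_4) = (577, 204): x_5 = 3·577 + 8·1·204 = 3363; y_5 = 3·204 + 1·577 = 1189.
  From (x_5, y_5) = (3363, 1189): x_6 = 3·3363 + 8·1·1189 = 19601; y_6 = 3·1189 + 1·3363 = 6930.
  From (x_6, y_6) = (19601, 6930): x_7 = 3·19601 + 8·1·6930 = 114243; y_7 = 3·6930 + 1·19601 = 40391.
Step 3: Verify x_7² - 8·y_7² = 13051463049 - 13051463048 = 1 (should be 1). ✓

(x_1, y_1) = (3, 1); (x_7, y_7) = (114243, 40391).


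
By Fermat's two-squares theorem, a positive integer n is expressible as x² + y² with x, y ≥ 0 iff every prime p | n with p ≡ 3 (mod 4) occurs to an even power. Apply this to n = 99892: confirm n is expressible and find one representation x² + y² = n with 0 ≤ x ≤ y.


Step 1: Factor n = 99892 = 2^2 · 13 · 17 · 113.
Step 2: Check the mod-4 condition on each prime factor: 2 = 2 (special); 13 ≡ 1 (mod 4), exponent 1; 17 ≡ 1 (mod 4), exponent 1; 113 ≡ 1 (mod 4), exponent 1.
All primes ≡ 3 (mod 4) appear to even exponent (or don't appear), so by the two-squares theorem n IS expressible as a sum of two squares.
Step 3: Build a representation. Group n = k² · m with k = 2 and m = 13 · 17 · 113 = 24973 (a product of primes ≡ 1 (mod 4)); a representation of m scales to one of n via (k·x)² + (k·y)² = k²(x² + y²). Each prime p ≡ 1 (mod 4) is itself a sum of two squares; find a² by testing p − a² for a perfect square:
  13: 13 − 1² = 12, 13 − 2² = 9 = 3² ⇒ 13 = 2² + 3².
  17: 17 − 1² = 16 = 4² ⇒ 17 = 1² + 4².
  113: 113 − 1² = 112, 113 − 2² = 109, 113 − 3² = 104, 113 − 4² = 97, 113 − 5² = 88, 113 − 6² = 77, 113 − 7² = 64 = 8² ⇒ 113 = 7² + 8².
  Combine using the Brahmagupta–Fibonacci identity (a² + b²)(c² + d²) = (ac − bd)² + (ad + bc)² = (ac + bd)² + (ad − bc)²:
  13 · 17 = 221: from (2² + 3²)(1² + 4²), take (2·1 − 3·4, 2·4 + 3·1) = (2 − 12, 8 + 3) = (-10, 11); dropping signs (only squares matter) gives (10, 11); check 10² + 11² = 100 + 121 = 221 ✓.
  221 · 113 = 24973: from (10² + 11²)(7² + 8²), take (10·7 − 11·8, 10·8 + 11·7) = (70 − 88, 80 + 77) = (-18, 157); dropping signs (only squares matter) gives (18, 157); check 18² + 157² = 324 + 24649 = 24973 ✓.
  Scale by k = 2: (2·18, 2·157) = (36, 314).
Step 4: Order so x ≤ y and verify: 36² + 314² = 1296 + 98596 = 99892 = n. ✓

n = 99892 = 36² + 314² (one valid representation with x ≤ y).


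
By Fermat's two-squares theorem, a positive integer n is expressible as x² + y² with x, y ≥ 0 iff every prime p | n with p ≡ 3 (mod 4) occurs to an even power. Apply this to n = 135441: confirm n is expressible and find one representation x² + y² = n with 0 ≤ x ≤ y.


Step 1: Factor n = 135441 = 3^2 · 101 · 149.
Step 2: Check the mod-4 condition on each prime factor: 3 ≡ 3 (mod 4), exponent 2 (must be even); 101 ≡ 1 (mod 4), exponent 1; 149 ≡ 1 (mod 4), exponent 1.
All primes ≡ 3 (mod 4) appear to even exponent (or don't appear), so by the two-squares theorem n IS expressible as a sum of two squares.
Step 3: Build a representation. Group n = k² · m with k = 3 and m = 101 · 149 = 15049 (a product of primes ≡ 1 (mod 4)); a representation of m scales to one of n via (k·x)² + (k·y)² = k²(x² + y²). Each prime p ≡ 1 (mod 4) is itself a sum of two squares; find a² by testing p − a² for a perfect square:
  101: 101 − 1² = 100 = 10² ⇒ 101 = 1² + 10².
  149: 149 − 1² = 148, 149 − 2² = 145, 149 − 3² = 140, 149 − 4² = 133, 149 − 5² = 124, 149 − 6² = 113, 149 − 7² = 100 = 10² ⇒ 149 = 7² + 10².
  Combine using the Brahmagupta–Fibonacci identity (a² + b²)(c² + d²) = (ac − bd)² + (ad + bc)² = (ac + bd)² + (ad − bc)²:
  101 · 149 = 15049: from (1² + 10²)(7² + 10²), take (1·7 − 10·10, 1·10 + 10·7) = (7 − 100, 10 + 70) = (-93, 80); dropping signs (only squares matter) gives (93, 80); check 93² + 80² = 8649 + 6400 = 15049 ✓.
  Scale by k = 3: (3·93, 3·80) = (279, 240).
Step 4: Order so x ≤ y and verify: 240² + 279² = 57600 + 77841 = 135441 = n. ✓

n = 135441 = 240² + 279² (one valid representation with x ≤ y).


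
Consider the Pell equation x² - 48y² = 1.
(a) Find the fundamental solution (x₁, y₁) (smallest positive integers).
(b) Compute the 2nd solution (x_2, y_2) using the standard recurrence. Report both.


Step 1: Find the fundamental solution (x₁, y₁) of x² - 48y² = 1.
  Expand √48 as a continued fraction. a₀ = ⌊√48⌋ = 6; iterate m_{k+1} = d_k·a_k − m_k, d_{k+1} = (48 − m_{k+1}²)/d_k, a_{k+1} = ⌊(a₀ + m_{k+1})/d_{k+1}⌋ (starting m₀ = 0, d₀ = 1), with convergents p_k = a_k·p_{k-1} + p_{k-2}, q_k = a_k·q_{k-1} + q_{k-2} (p₋₁ = 1, q₋₁ = 0):
  k = 0: a₀ = 6; p₀/q₀ = 6/1; p₀² − 48·q₀² = 36 − 48 = -12.
  k = 1: m = 6, d = 12, a = ⌊(6 + 6)/12⌋ = 1; p/q = (1·6 + 1)/(1·1 + 0) = 7/1; p² − 48·q² = 49 − 48 = 1.
  The first convergent with p² − 48·q² = 1 gives the fundamental solution (x₁, y₁) = (7, 1).
Step 2: Apply the recurrence (x_{n+1}, y_{n+1}) = (x₁x_n + 48y₁y_n, x₁y_n + y₁x_n) repeatedly.
  From (x_1, y_1) = (7, 1): x_2 = 7·7 + 48·1·1 = 97; y_2 = 7·1 + 1·7 = 14.
Step 3: Verify x_2² - 48·y_2² = 9409 - 9408 = 1 (should be 1). ✓

(x_1, y_1) = (7, 1); (x_2, y_2) = (97, 14).


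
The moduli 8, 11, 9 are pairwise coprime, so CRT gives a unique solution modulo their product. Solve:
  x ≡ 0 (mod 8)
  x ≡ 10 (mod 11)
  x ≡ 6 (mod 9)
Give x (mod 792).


Moduli 8, 11, 9 are pairwise coprime; by CRT there is a unique solution modulo M = 8 · 11 · 9 = 792.
Solve pairwise, accumulating the modulus:
  Start with x ≡ 0 (mod 8).
  Combine with x ≡ 10 (mod 11): since gcd(8, 11) = 1, we get a unique residue mod 88.
    Write x = 0 + 8·t and substitute into x ≡ 10 (mod 11): 8·t ≡ 10 − 0 = 10 (mod 11).
    The inverse of 8 mod 11 is 7 (since 8·7 = 56 = 5·11 + 1), so t ≡ 7·10 = 70 ≡ 4 (mod 11).
    Then x = 0 + 8·4 = 32, valid modulo lcm(8, 11) = 88: x ≡ 32 (mod 88).
  Combine with x ≡ 6 (mod 9): since gcd(88, 9) = 1, we get a unique residue mod 792.
    Write x = 32 + 88·t and substitute into x ≡ 6 (mod 9): 88·t ≡ 6 − 32 = -26 (mod 9).
    Reduce coefficients mod 9: 7·t ≡ 1 (mod 9).
    The inverse of 7 mod 9 is 4 (since 7·4 = 28 = 3·9 + 1), so t ≡ 4·1 = 4 ≡ 4 (mod 9).
    Then x = 32 + 88·4 = 384, valid modulo lcm(88, 9) = 792: x ≡ 384 (mod 792).
Verify: 384 mod 8 = 0 ✓, 384 mod 11 = 10 ✓, 384 mod 9 = 6 ✓.

x ≡ 384 (mod 792).


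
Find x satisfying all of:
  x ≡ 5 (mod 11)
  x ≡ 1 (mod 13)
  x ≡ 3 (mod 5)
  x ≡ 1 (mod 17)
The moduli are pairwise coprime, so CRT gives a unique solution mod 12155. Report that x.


Product of moduli M = 11 · 13 · 5 · 17 = 12155.
Merge one congruence at a time:
  Start: x ≡ 5 (mod 11).
  Combine with x ≡ 1 (mod 13); new modulus lcm = 143.
    Write x = 5 + 11·t and substitute into x ≡ 1 (mod 13): 11·t ≡ 1 − 5 = -4 (mod 13).
    Reduce coefficients mod 13: 11·t ≡ 9 (mod 13).
    The inverse of 11 mod 13 is 6 (since 11·6 = 66 = 5·13 + 1), so t ≡ 6·9 = 54 ≡ 2 (mod 13).
    Then x = 5 + 11·2 = 27, valid modulo lcm(11, 13) = 143: x ≡ 27 (mod 143).
  Combine with x ≡ 3 (mod 5); new modulus lcm = 715.
    Write x = 27 + 143·t and substitute into x ≡ 3 (mod 5): 143·t ≡ 3 − 27 = -24 (mod 5).
    Reduce coefficients mod 5: 3·t ≡ 1 (mod 5).
    The inverse of 3 mod 5 is 2 (since 3·2 = 6 = 1·5 + 1), so t ≡ 2·1 = 2 ≡ 2 (mod 5).
    Then x = 27 + 143·2 = 313, valid modulo lcm(143, 5) = 715: x ≡ 313 (mod 715).
  Combine with x ≡ 1 (mod 17); new modulus lcm = 12155.
    Write x = 313 + 715·t and substitute into x ≡ 1 (mod 17): 715·t ≡ 1 − 313 = -312 (mod 17).
    Reduce coefficients mod 17: 1·t ≡ 11 (mod 17).
    So t ≡ 11 (mod 17).
    Then x = 313 + 715·11 = 8178, valid modulo lcm(715, 17) = 12155: x ≡ 8178 (mod 12155).
Verify against each original: 8178 mod 11 = 5, 8178 mod 13 = 1, 8178 mod 5 = 3, 8178 mod 17 = 1.

x ≡ 8178 (mod 12155).


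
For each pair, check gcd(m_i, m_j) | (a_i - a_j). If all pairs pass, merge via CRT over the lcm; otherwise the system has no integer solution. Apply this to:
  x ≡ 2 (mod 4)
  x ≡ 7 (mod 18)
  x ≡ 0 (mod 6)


Moduli 4, 18, 6 are not pairwise coprime, so CRT works modulo lcm(m_i) when all pairwise compatibility conditions hold.
Pairwise compatibility: gcd(m_i, m_j) must divide a_i - a_j for every pair.
Merge one congruence at a time:
  Start: x ≡ 2 (mod 4).
  Combine with x ≡ 7 (mod 18): gcd(4, 18) = 2, and 7 - 2 = 5 is NOT divisible by 2.
    ⇒ system is inconsistent (no integer solution).

No solution (the system is inconsistent).


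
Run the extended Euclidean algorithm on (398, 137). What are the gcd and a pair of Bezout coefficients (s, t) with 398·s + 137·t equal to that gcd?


Euclidean algorithm on (398, 137) — divide until remainder is 0:
  398 = 2 · 137 + 124
  137 = 1 · 124 + 13
  124 = 9 · 13 + 7
  13 = 1 · 7 + 6
  7 = 1 · 6 + 1
  6 = 6 · 1 + 0
gcd(398, 137) = 1.
Track Bezout coefficients alongside the remainders: start with r₀ = 398 = a·1 + b·0 (s = 1, t = 0) and r₁ = 137 = a·0 + b·1 (s = 0, t = 1); each new remainder r_{k+1} = r_{k-1} − q_k·r_k inherits s_{k+1} = s_{k-1} − q_k·s_k, t_{k+1} = t_{k-1} − q_k·t_k, so r_k = a·s_k + b·t_k at every step:
  q = 2: r = 124, s = 1 − 2·0 = 1, t = 0 − 2·1 = -2  (check: 398·1 + 137·(-2) = 124)
  q = 1: r = 13, s = 0 − 1·1 = -1, t = 1 − 1·(-2) = 3  (check: 398·(-1) + 137·3 = 13)
  q = 9: r = 7, s = 1 − 9·(-1) = 10, t = -2 − 9·3 = -29  (check: 398·10 + 137·(-29) = 7)
  q = 1: r = 6, s = -1 − 1·10 = -11, t = 3 − 1·(-29) = 32  (check: 398·(-11) + 137·32 = 6)
  q = 1: r = 1, s = 10 − 1·(-11) = 21, t = -29 − 1·32 = -61  (check: 398·21 + 137·(-61) = 1)
The row with r = 1 (the gcd) gives the Bezout coefficients s = 21, t = -61.
Result: 398 · (21) + 137 · (-61) = 1.

gcd(398, 137) = 1; s = 21, t = -61 (check: 398·21 + 137·(-61) = 1).


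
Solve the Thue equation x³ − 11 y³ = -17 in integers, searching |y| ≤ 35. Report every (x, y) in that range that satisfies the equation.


The equation is x³ - 11y³ = -17. For fixed y, x³ = 11·y³ − 17, so a solution requires the RHS to be a perfect cube.
Strategy: iterate y from -35 to 35, compute RHS = 11·y³ − 17, and check whether it is a (positive or negative) perfect cube.
Check small values of y:
  y = 0: RHS = -17 is not a perfect cube.
  y = 1: RHS = -6 is not a perfect cube.
  y = -1: RHS = -28 is not a perfect cube.
  y = 2: RHS = 71 is not a perfect cube.
  y = -2: RHS = -105 is not a perfect cube.
  y = 3: RHS = 280 is not a perfect cube.
  y = -3: RHS = -314 is not a perfect cube.
Continuing the search up to |y| = 35 finds no solutions either.
No (x, y) in the scanned range satisfies the equation.

No integer solutions with |y| ≤ 35.


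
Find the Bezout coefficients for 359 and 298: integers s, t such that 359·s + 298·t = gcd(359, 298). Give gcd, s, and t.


Euclidean algorithm on (359, 298) — divide until remainder is 0:
  359 = 1 · 298 + 61
  298 = 4 · 61 + 54
  61 = 1 · 54 + 7
  54 = 7 · 7 + 5
  7 = 1 · 5 + 2
  5 = 2 · 2 + 1
  2 = 2 · 1 + 0
gcd(359, 298) = 1.
Track Bezout coefficients alongside the remainders: start with r₀ = 359 = a·1 + b·0 (s = 1, t = 0) and r₁ = 298 = a·0 + b·1 (s = 0, t = 1); each new remainder r_{k+1} = r_{k-1} − q_k·r_k inherits s_{k+1} = s_{k-1} − q_k·s_k, t_{k+1} = t_{k-1} − q_k·t_k, so r_k = a·s_k + b·t_k at every step:
  q = 1: r = 61, s = 1 − 1·0 = 1, t = 0 − 1·1 = -1  (check: 359·1 + 298·(-1) = 61)
  q = 4: r = 54, s = 0 − 4·1 = -4, t = 1 − 4·(-1) = 5  (check: 359·(-4) + 298·5 = 54)
  q = 1: r = 7, s = 1 − 1·(-4) = 5, t = -1 − 1·5 = -6  (check: 359·5 + 298·(-6) = 7)
  q = 7: r = 5, s = -4 − 7·5 = -39, t = 5 − 7·(-6) = 47  (check: 359·(-39) + 298·47 = 5)
  q = 1: r = 2, s = 5 − 1·(-39) = 44, t = -6 − 1·47 = -53  (check: 359·44 + 298·(-53) = 2)
  q = 2: r = 1, s = -39 − 2·44 = -127, t = 47 − 2·(-53) = 153  (check: 359·(-127) + 298·153 = 1)
The row with r = 1 (the gcd) gives the Bezout coefficients s = -127, t = 153.
Result: 359 · (-127) + 298 · (153) = 1.

gcd(359, 298) = 1; s = -127, t = 153 (check: 359·(-127) + 298·153 = 1).


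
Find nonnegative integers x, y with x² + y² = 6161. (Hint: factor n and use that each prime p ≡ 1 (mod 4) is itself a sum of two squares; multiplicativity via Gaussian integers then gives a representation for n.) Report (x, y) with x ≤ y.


Step 1: Factor n = 6161 = 61 · 101.
Step 2: Check the mod-4 condition on each prime factor: 61 ≡ 1 (mod 4), exponent 1; 101 ≡ 1 (mod 4), exponent 1.
All primes ≡ 3 (mod 4) appear to even exponent (or don't appear), so by the two-squares theorem n IS expressible as a sum of two squares.
Step 3: Build a representation. Here n = 61 · 101 is a product of primes ≡ 1 (mod 4). Each prime p ≡ 1 (mod 4) is itself a sum of two squares; find a² by testing p − a² for a perfect square:
  61: 61 − 1² = 60, 61 − 2² = 57, 61 − 3² = 52, 61 − 4² = 45, 61 − 5² = 36 = 6² ⇒ 61 = 5² + 6².
  101: 101 − 1² = 100 = 10² ⇒ 101 = 1² + 10².
  Combine using the Brahmagupta–Fibonacci identity (a² + b²)(c² + d²) = (ac − bd)² + (ad + bc)² = (ac + bd)² + (ad − bc)²:
  61 · 101 = 6161: from (5² + 6²)(1² + 10²), take (5·1 − 6·10, 5·10 + 6·1) = (5 − 60, 50 + 6) = (-55, 56); dropping signs (only squares matter) gives (55, 56); check 55² + 56² = 3025 + 3136 = 6161 ✓.
Step 4: Order so x ≤ y and verify: 55² + 56² = 3025 + 3136 = 6161 = n. ✓

n = 6161 = 55² + 56² (one valid representation with x ≤ y).


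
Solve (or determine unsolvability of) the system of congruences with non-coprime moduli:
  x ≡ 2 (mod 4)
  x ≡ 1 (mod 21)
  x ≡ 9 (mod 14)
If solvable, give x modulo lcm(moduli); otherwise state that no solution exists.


Moduli 4, 21, 14 are not pairwise coprime, so CRT works modulo lcm(m_i) when all pairwise compatibility conditions hold.
Pairwise compatibility: gcd(m_i, m_j) must divide a_i - a_j for every pair.
Merge one congruence at a time:
  Start: x ≡ 2 (mod 4).
  Combine with x ≡ 1 (mod 21): gcd(4, 21) = 1; 1 - 2 = -1, which IS divisible by 1, so compatible.
    Write x = 2 + 4·t and substitute into x ≡ 1 (mod 21): 4·t ≡ 1 − 2 = -1 (mod 21).
    Reduce coefficients mod 21: 4·t ≡ 20 (mod 21).
    The inverse of 4 mod 21 is 16 (since 4·16 = 64 = 3·21 + 1), so t ≡ 16·20 = 320 ≡ 5 (mod 21).
    Then x = 2 + 4·5 = 22, valid modulo lcm(4, 21) = 84: x ≡ 22 (mod 84).
  Combine with x ≡ 9 (mod 14): gcd(84, 14) = 14, and 9 - 22 = -13 is NOT divisible by 14.
    ⇒ system is inconsistent (no integer solution).

No solution (the system is inconsistent).


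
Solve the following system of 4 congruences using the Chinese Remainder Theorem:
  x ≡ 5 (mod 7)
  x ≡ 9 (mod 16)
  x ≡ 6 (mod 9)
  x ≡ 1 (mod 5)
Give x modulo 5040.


Product of moduli M = 7 · 16 · 9 · 5 = 5040.
Merge one congruence at a time:
  Start: x ≡ 5 (mod 7).
  Combine with x ≡ 9 (mod 16); new modulus lcm = 112.
    Write x = 5 + 7·t and substitute into x ≡ 9 (mod 16): 7·t ≡ 9 − 5 = 4 (mod 16).
    The inverse of 7 mod 16 is 7 (since 7·7 = 49 = 3·16 + 1), so t ≡ 7·4 = 28 ≡ 12 (mod 16).
    Then x = 5 + 7·12 = 89, valid modulo lcm(7, 16) = 112: x ≡ 89 (mod 112).
  Combine with x ≡ 6 (mod 9); new modulus lcm = 1008.
    Write x = 89 + 112·t and substitute into x ≡ 6 (mod 9): 112·t ≡ 6 − 89 = -83 (mod 9).
    Reduce coefficients mod 9: 4·t ≡ 7 (mod 9).
    The inverse of 4 mod 9 is 7 (since 4·7 = 28 = 3·9 + 1), so t ≡ 7·7 = 49 ≡ 4 (mod 9).
    Then x = 89 + 112·4 = 537, valid modulo lcm(112, 9) = 1008: x ≡ 537 (mod 1008).
  Combine with x ≡ 1 (mod 5); new modulus lcm = 5040.
    Write x = 537 + 1008·t and substitute into x ≡ 1 (mod 5): 1008·t ≡ 1 − 537 = -536 (mod 5).
    Reduce coefficients mod 5: 3·t ≡ 4 (mod 5).
    The inverse of 3 mod 5 is 2 (since 3·2 = 6 = 1·5 + 1), so t ≡ 2·4 = 8 ≡ 3 (mod 5).
    Then x = 537 + 1008·3 = 3561, valid modulo lcm(1008, 5) = 5040: x ≡ 3561 (mod 5040).
Verify against each original: 3561 mod 7 = 5, 3561 mod 16 = 9, 3561 mod 9 = 6, 3561 mod 5 = 1.

x ≡ 3561 (mod 5040).


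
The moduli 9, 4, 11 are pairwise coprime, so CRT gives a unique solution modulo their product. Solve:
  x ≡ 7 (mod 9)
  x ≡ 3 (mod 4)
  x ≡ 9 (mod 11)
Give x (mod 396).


Moduli 9, 4, 11 are pairwise coprime; by CRT there is a unique solution modulo M = 9 · 4 · 11 = 396.
Solve pairwise, accumulating the modulus:
  Start with x ≡ 7 (mod 9).
  Combine with x ≡ 3 (mod 4): since gcd(9, 4) = 1, we get a unique residue mod 36.
    Write x = 7 + 9·t and substitute into x ≡ 3 (mod 4): 9·t ≡ 3 − 7 = -4 (mod 4).
    Reduce coefficients mod 4: 1·t ≡ 0 (mod 4).
    So t ≡ 0 (mod 4).
    Then x = 7 + 9·0 = 7, valid modulo lcm(9, 4) = 36: x ≡ 7 (mod 36).
  Combine with x ≡ 9 (mod 11): since gcd(36, 11) = 1, we get a unique residue mod 396.
    Write x = 7 + 36·t and substitute into x ≡ 9 (mod 11): 36·t ≡ 9 − 7 = 2 (mod 11).
    Reduce coefficients mod 11: 3·t ≡ 2 (mod 11).
    The inverse of 3 mod 11 is 4 (since 3·4 = 12 = 1·11 + 1), so t ≡ 4·2 = 8 ≡ 8 (mod 11).
    Then x = 7 + 36·8 = 295, valid modulo lcm(36, 11) = 396: x ≡ 295 (mod 396).
Verify: 295 mod 9 = 7 ✓, 295 mod 4 = 3 ✓, 295 mod 11 = 9 ✓.

x ≡ 295 (mod 396).


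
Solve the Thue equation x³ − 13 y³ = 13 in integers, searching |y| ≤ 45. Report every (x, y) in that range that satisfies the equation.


The equation is x³ - 13y³ = 13. For fixed y, x³ = 13·y³ + 13, so a solution requires the RHS to be a perfect cube.
Strategy: iterate y from -45 to 45, compute RHS = 13·y³ + 13, and check whether it is a (positive or negative) perfect cube.
Check small values of y:
  y = 0: RHS = 13 is not a perfect cube.
  y = 1: RHS = 26 is not a perfect cube.
  y = -1: RHS = 0 = (0)³ ⇒ x = 0 works.
  y = 2: RHS = 117 is not a perfect cube.
  y = -2: RHS = -91 is not a perfect cube.
  y = 3: RHS = 364 is not a perfect cube.
  y = -3: RHS = -338 is not a perfect cube.
Continuing the search up to |y| = 45 finds no further solutions beyond those listed.
Collected solutions: (0, -1).

Solutions (with |y| ≤ 45): (0, -1).


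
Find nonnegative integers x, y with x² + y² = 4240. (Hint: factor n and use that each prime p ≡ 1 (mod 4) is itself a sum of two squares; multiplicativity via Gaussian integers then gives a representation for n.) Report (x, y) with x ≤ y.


Step 1: Factor n = 4240 = 2^4 · 5 · 53.
Step 2: Check the mod-4 condition on each prime factor: 2 = 2 (special); 5 ≡ 1 (mod 4), exponent 1; 53 ≡ 1 (mod 4), exponent 1.
All primes ≡ 3 (mod 4) appear to even exponent (or don't appear), so by the two-squares theorem n IS expressible as a sum of two squares.
Step 3: Build a representation. Group n = k² · m with k = 4 and m = 5 · 53 = 265 (a product of primes ≡ 1 (mod 4)); a representation of m scales to one of n via (k·x)² + (k·y)² = k²(x² + y²). Each prime p ≡ 1 (mod 4) is itself a sum of two squares; find a² by testing p − a² for a perfect square:
  5: 5 − 1² = 4 = 2² ⇒ 5 = 1² + 2².
  53: 53 − 1² = 52, 53 − 2² = 49 = 7² ⇒ 53 = 2² + 7².
  Combine using the Brahmagupta–Fibonacci identity (a² + b²)(c² + d²) = (ac − bd)² + (ad + bc)² = (ac + bd)² + (ad − bc)²:
  5 · 53 = 265: from (1² + 2²)(2² + 7²), take (1·2 − 2·7, 1·7 + 2·2) = (2 − 14, 7 + 4) = (-12, 11); dropping signs (only squares matter) gives (12, 11); check 12² + 11² = 144 + 121 = 265 ✓.
  Scale by k = 4: (4·12, 4·11) = (48, 44).
Step 4: Order so x ≤ y and verify: 44² + 48² = 1936 + 2304 = 4240 = n. ✓

n = 4240 = 44² + 48² (one valid representation with x ≤ y).


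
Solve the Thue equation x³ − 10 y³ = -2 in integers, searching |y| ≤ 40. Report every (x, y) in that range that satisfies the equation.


The equation is x³ - 10y³ = -2. For fixed y, x³ = 10·y³ − 2, so a solution requires the RHS to be a perfect cube.
Strategy: iterate y from -40 to 40, compute RHS = 10·y³ − 2, and check whether it is a (positive or negative) perfect cube.
Check small values of y:
  y = 0: RHS = -2 is not a perfect cube.
  y = 1: RHS = 8 = (2)³ ⇒ x = 2 works.
  y = -1: RHS = -12 is not a perfect cube.
  y = 2: RHS = 78 is not a perfect cube.
  y = -2: RHS = -82 is not a perfect cube.
  y = 3: RHS = 268 is not a perfect cube.
  y = -3: RHS = -272 is not a perfect cube.
Continuing the search up to |y| = 40 finds no further solutions beyond those listed.
Collected solutions: (2, 1).

Solutions (with |y| ≤ 40): (2, 1).


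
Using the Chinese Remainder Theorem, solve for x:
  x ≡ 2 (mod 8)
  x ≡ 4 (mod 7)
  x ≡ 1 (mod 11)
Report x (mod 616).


Moduli 8, 7, 11 are pairwise coprime; by CRT there is a unique solution modulo M = 8 · 7 · 11 = 616.
Solve pairwise, accumulating the modulus:
  Start with x ≡ 2 (mod 8).
  Combine with x ≡ 4 (mod 7): since gcd(8, 7) = 1, we get a unique residue mod 56.
    Write x = 2 + 8·t and substitute into x ≡ 4 (mod 7): 8·t ≡ 4 − 2 = 2 (mod 7).
    Reduce coefficients mod 7: 1·t ≡ 2 (mod 7).
    So t ≡ 2 (mod 7).
    Then x = 2 + 8·2 = 18, valid modulo lcm(8, 7) = 56: x ≡ 18 (mod 56).
  Combine with x ≡ 1 (mod 11): since gcd(56, 11) = 1, we get a unique residue mod 616.
    Write x = 18 + 56·t and substitute into x ≡ 1 (mod 11): 56·t ≡ 1 − 18 = -17 (mod 11).
    Reduce coefficients mod 11: 1·t ≡ 5 (mod 11).
    So t ≡ 5 (mod 11).
    Then x = 18 + 56·5 = 298, valid modulo lcm(56, 11) = 616: x ≡ 298 (mod 616).
Verify: 298 mod 8 = 2 ✓, 298 mod 7 = 4 ✓, 298 mod 11 = 1 ✓.

x ≡ 298 (mod 616).


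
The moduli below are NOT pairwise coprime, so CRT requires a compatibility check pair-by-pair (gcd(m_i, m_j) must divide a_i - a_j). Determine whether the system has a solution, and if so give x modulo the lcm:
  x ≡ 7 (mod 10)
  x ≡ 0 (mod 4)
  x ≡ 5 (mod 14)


Moduli 10, 4, 14 are not pairwise coprime, so CRT works modulo lcm(m_i) when all pairwise compatibility conditions hold.
Pairwise compatibility: gcd(m_i, m_j) must divide a_i - a_j for every pair.
Merge one congruence at a time:
  Start: x ≡ 7 (mod 10).
  Combine with x ≡ 0 (mod 4): gcd(10, 4) = 2, and 0 - 7 = -7 is NOT divisible by 2.
    ⇒ system is inconsistent (no integer solution).

No solution (the system is inconsistent).


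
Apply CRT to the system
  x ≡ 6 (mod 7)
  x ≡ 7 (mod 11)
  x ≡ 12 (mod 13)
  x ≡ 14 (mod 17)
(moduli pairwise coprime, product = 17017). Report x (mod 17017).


Product of moduli M = 7 · 11 · 13 · 17 = 17017.
Merge one congruence at a time:
  Start: x ≡ 6 (mod 7).
  Combine with x ≡ 7 (mod 11); new modulus lcm = 77.
    Write x = 6 + 7·t and substitute into x ≡ 7 (mod 11): 7·t ≡ 7 − 6 = 1 (mod 11).
    The inverse of 7 mod 11 is 8 (since 7·8 = 56 = 5·11 + 1), so t ≡ 8·1 = 8 ≡ 8 (mod 11).
    Then x = 6 + 7·8 = 62, valid modulo lcm(7, 11) = 77: x ≡ 62 (mod 77).
  Combine with x ≡ 12 (mod 13); new modulus lcm = 1001.
    Write x = 62 + 77·t and substitute into x ≡ 12 (mod 13): 77·t ≡ 12 − 62 = -50 (mod 13).
    Reduce coefficients mod 13: 12·t ≡ 2 (mod 13).
    The inverse of 12 mod 13 is 12 (since 12·12 = 144 = 11·13 + 1), so t ≡ 12·2 = 24 ≡ 11 (mod 13).
    Then x = 62 + 77·11 = 909, valid modulo lcm(77, 13) = 1001: x ≡ 909 (mod 1001).
  Combine with x ≡ 14 (mod 17); new modulus lcm = 17017.
    Write x = 909 + 1001·t and substitute into x ≡ 14 (mod 17): 1001·t ≡ 14 − 909 = -895 (mod 17).
    Reduce coefficients mod 17: 15·t ≡ 6 (mod 17).
    The inverse of 15 mod 17 is 8 (since 15·8 = 120 = 7·17 + 1), so t ≡ 8·6 = 48 ≡ 14 (mod 17).
    Then x = 909 + 1001·14 = 14923, valid modulo lcm(1001, 17) = 17017: x ≡ 14923 (mod 17017).
Verify against each original: 14923 mod 7 = 6, 14923 mod 11 = 7, 14923 mod 13 = 12, 14923 mod 17 = 14.

x ≡ 14923 (mod 17017).


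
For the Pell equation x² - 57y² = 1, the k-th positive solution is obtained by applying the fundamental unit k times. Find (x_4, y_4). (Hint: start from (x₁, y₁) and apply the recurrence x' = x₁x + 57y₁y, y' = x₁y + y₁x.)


Step 1: Find the fundamental solution (x₁, y₁) of x² - 57y² = 1.
  Expand √57 as a continued fraction. a₀ = ⌊√57⌋ = 7; iterate m_{k+1} = d_k·a_k − m_k, d_{k+1} = (57 − m_{k+1}²)/d_k, a_{k+1} = ⌊(a₀ + m_{k+1})/d_{k+1}⌋ (starting m₀ = 0, d₀ = 1), with convergents p_k = a_k·p_{k-1} + p_{k-2}, q_k = a_k·q_{k-1} + q_{k-2} (p₋₁ = 1, q₋₁ = 0):
  k = 0: a₀ = 7; p₀/q₀ = 7/1; p₀² − 57·q₀² = 49 − 57 = -8.
  k = 1: m = 7, d = 8, a = ⌊(7 + 7)/8⌋ = 1; p/q = (1·7 + 1)/(1·1 + 0) = 8/1; p² − 57·q² = 64 − 57 = 7.
  k = 2: m = 1, d = 7, a = ⌊(7 + 1)/7⌋ = 1; p/q = (1·8 + 7)/(1·1 + 1) = 15/2; p² − 57·q² = 225 − 228 = -3.
  k = 3: m = 6, d = 3, a = ⌊(7 + 6)/3⌋ = 4; p/q = (4·15 + 8)/(4·2 + 1) = 68/9; p² − 57·q² = 4624 − 4617 = 7.
  k = 4: m = 6, d = 7, a = ⌊(7 + 6)/7⌋ = 1; p/q = (1·68 + 15)/(1·9 + 2) = 83/11; p² − 57·q² = 6889 − 6897 = -8.
  k = 5: m = 1, d = 8, a = ⌊(7 + 1)/8⌋ = 1; p/q = (1·83 + 68)/(1·11 + 9) = 151/20; p² − 57·q² = 22801 − 22800 = 1.
  The first convergent with p² − 57·q² = 1 gives the fundamental solution (x₁, y₁) = (151, 20).
Step 2: Apply the recurrence (x_{n+1}, y_{n+1}) = (x₁x_n + 57y₁y_n, x₁y_n + y₁x_n) repeatedly.
  From (x_1, y_1) = (151, 20): x_2 = 151·151 + 57·20·20 = 45601; y_2 = 151·20 + 20·151 = 6040.
  From (x_2, y_2) = (45601, 6040): x_3 = 151·45601 + 57·20·6040 = 13771351; y_3 = 151·6040 + 20·45601 = 1824060.
  From (x_3, y_3) = (13771351, 1824060): x_4 = 151·13771351 + 57·20·1824060 = 4158902401; y_4 = 151·1824060 + 20·13771351 = 550860080.
Step 3: Verify x_4² - 57·y_4² = 17296469181043564801 - 17296469181043564800 = 1 (should be 1). ✓

(x_1, y_1) = (151, 20); (x_4, y_4) = (4158902401, 550860080).


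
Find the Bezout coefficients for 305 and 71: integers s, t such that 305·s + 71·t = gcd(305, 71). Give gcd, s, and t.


Euclidean algorithm on (305, 71) — divide until remainder is 0:
  305 = 4 · 71 + 21
  71 = 3 · 21 + 8
  21 = 2 · 8 + 5
  8 = 1 · 5 + 3
  5 = 1 · 3 + 2
  3 = 1 · 2 + 1
  2 = 2 · 1 + 0
gcd(305, 71) = 1.
Track Bezout coefficients alongside the remainders: start with r₀ = 305 = a·1 + b·0 (s = 1, t = 0) and r₁ = 71 = a·0 + b·1 (s = 0, t = 1); each new remainder r_{k+1} = r_{k-1} − q_k·r_k inherits s_{k+1} = s_{k-1} − q_k·s_k, t_{k+1} = t_{k-1} − q_k·t_k, so r_k = a·s_k + b·t_k at every step:
  q = 4: r = 21, s = 1 − 4·0 = 1, t = 0 − 4·1 = -4  (check: 305·1 + 71·(-4) = 21)
  q = 3: r = 8, s = 0 − 3·1 = -3, t = 1 − 3·(-4) = 13  (check: 305·(-3) + 71·13 = 8)
  q = 2: r = 5, s = 1 − 2·(-3) = 7, t = -4 − 2·13 = -30  (check: 305·7 + 71·(-30) = 5)
  q = 1: r = 3, s = -3 − 1·7 = -10, t = 13 − 1·(-30) = 43  (check: 305·(-10) + 71·43 = 3)
  q = 1: r = 2, s = 7 − 1·(-10) = 17, t = -30 − 1·43 = -73  (check: 305·17 + 71·(-73) = 2)
  q = 1: r = 1, s = -10 − 1·17 = -27, t = 43 − 1·(-73) = 116  (check: 305·(-27) + 71·116 = 1)
The row with r = 1 (the gcd) gives the Bezout coefficients s = -27, t = 116.
Result: 305 · (-27) + 71 · (116) = 1.

gcd(305, 71) = 1; s = -27, t = 116 (check: 305·(-27) + 71·116 = 1).


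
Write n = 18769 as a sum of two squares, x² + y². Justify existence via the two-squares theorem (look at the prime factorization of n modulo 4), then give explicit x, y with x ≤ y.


Step 1: Factor n = 18769 = 137^2.
Step 2: Check the mod-4 condition on each prime factor: 137 ≡ 1 (mod 4), exponent 2.
All primes ≡ 3 (mod 4) appear to even exponent (or don't appear), so by the two-squares theorem n IS expressible as a sum of two squares.
Step 3: Build a representation. Here n = 137 · 137 is a product of primes ≡ 1 (mod 4). Each prime p ≡ 1 (mod 4) is itself a sum of two squares; find a² by testing p − a² for a perfect square:
  137: 137 − 1² = 136, 137 − 2² = 133, 137 − 3² = 128, 137 − 4² = 121 = 11² ⇒ 137 = 4² + 11².
  Combine using the Brahmagupta–Fibonacci identity (a² + b²)(c² + d²) = (ac − bd)² + (ad + bc)² = (ac + bd)² + (ad − bc)²:
  137 · 137 = 18769: from (4² + 11²)(4² + 11²), take (4·4 − 11·11, 4·11 + 11·4) = (16 − 121, 44 + 44) = (-105, 88); dropping signs (only squares matter) gives (105, 88); check 105² + 88² = 11025 + 7744 = 18769 ✓.
Step 4: Order so x ≤ y and verify: 88² + 105² = 7744 + 11025 = 18769 = n. ✓

n = 18769 = 88² + 105² (one valid representation with x ≤ y).


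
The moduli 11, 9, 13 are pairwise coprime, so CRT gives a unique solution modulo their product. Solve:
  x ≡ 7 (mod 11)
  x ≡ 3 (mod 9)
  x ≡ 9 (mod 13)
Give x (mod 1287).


Moduli 11, 9, 13 are pairwise coprime; by CRT there is a unique solution modulo M = 11 · 9 · 13 = 1287.
Solve pairwise, accumulating the modulus:
  Start with x ≡ 7 (mod 11).
  Combine with x ≡ 3 (mod 9): since gcd(11, 9) = 1, we get a unique residue mod 99.
    Write x = 7 + 11·t and substitute into x ≡ 3 (mod 9): 11·t ≡ 3 − 7 = -4 (mod 9).
    Reduce coefficients mod 9: 2·t ≡ 5 (mod 9).
    The inverse of 2 mod 9 is 5 (since 2·5 = 10 = 1·9 + 1), so t ≡ 5·5 = 25 ≡ 7 (mod 9).
    Then x = 7 + 11·7 = 84, valid modulo lcm(11, 9) = 99: x ≡ 84 (mod 99).
  Combine with x ≡ 9 (mod 13): since gcd(99, 13) = 1, we get a unique residue mod 1287.
    Write x = 84 + 99·t and substitute into x ≡ 9 (mod 13): 99·t ≡ 9 − 84 = -75 (mod 13).
    Reduce coefficients mod 13: 8·t ≡ 3 (mod 13).
    The inverse of 8 mod 13 is 5 (since 8·5 = 40 = 3·13 + 1), so t ≡ 5·3 = 15 ≡ 2 (mod 13).
    Then x = 84 + 99·2 = 282, valid modulo lcm(99, 13) = 1287: x ≡ 282 (mod 1287).
Verify: 282 mod 11 = 7 ✓, 282 mod 9 = 3 ✓, 282 mod 13 = 9 ✓.

x ≡ 282 (mod 1287).
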